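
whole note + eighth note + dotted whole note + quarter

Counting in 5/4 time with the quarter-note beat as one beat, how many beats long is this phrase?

11.5

One quarter-note beat = 2 eighth notes.
In eighth notes: whole note = 8; eighth note = 1; dotted whole note = 12; quarter = 2.
Sum: 8 + 1 + 12 + 2 = 23.
23 ÷ 2 = 11.5 beats.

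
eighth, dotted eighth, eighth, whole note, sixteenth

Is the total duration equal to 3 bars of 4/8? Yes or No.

Yes

One bar of 4/8 = 8 sixteenth notes, so 3 bars = 24.
Express everything in sixteenth notes: eighth = 2; dotted eighth = 3; eighth = 2; whole note = 16; sixteenth = 1.
Sum: 2 + 3 + 2 + 16 + 1 = 24.
24 equals 24, so the answer is Yes.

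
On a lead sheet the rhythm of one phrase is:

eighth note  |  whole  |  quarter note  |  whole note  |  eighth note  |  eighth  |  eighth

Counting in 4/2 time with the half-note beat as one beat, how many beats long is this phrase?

One half-note beat = 4 eighth notes.
Convert each value to eighth notes: eighth note = 1; whole = 8; quarter note = 2; whole note = 8; eighth note = 1; eighth = 1; eighth = 1.
Altogether 1 + 8 + 2 + 8 + 1 + 1 + 1 = 22.
22 ÷ 4 = 5.5 beats.

5.5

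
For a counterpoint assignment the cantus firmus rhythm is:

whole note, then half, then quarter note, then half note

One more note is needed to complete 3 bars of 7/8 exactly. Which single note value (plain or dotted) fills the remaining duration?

dotted quarter note

3 bars of 7/8 = 21 eighth notes.
Each duration in eighth notes: whole note = 8; half = 4; quarter note = 2; half note = 4.
Altogether 8 + 4 + 2 + 4 = 18.
Remaining: 21 − 18 = 3 eighth notes, which is a dotted quarter note.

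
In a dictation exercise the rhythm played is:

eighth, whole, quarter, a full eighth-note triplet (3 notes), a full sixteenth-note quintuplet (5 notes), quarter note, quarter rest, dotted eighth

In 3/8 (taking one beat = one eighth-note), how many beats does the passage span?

One eighth-note beat = 2 sixteenth notes.
Convert each value to sixteenth notes: eighth = 2; whole = 16; quarter = 4; a full eighth-note triplet (3 notes) (three triplet eighths span one quarter) = 4; a full sixteenth-note quintuplet (5 notes) (five quintuplet sixteenths span one quarter) = 4; quarter note = 4; quarter rest = 4; dotted eighth = 3.
Sum: 2 + 16 + 4 + 4 + 4 + 4 + 4 + 3 = 41.
41 ÷ 2 = 20.5 beats.

20.5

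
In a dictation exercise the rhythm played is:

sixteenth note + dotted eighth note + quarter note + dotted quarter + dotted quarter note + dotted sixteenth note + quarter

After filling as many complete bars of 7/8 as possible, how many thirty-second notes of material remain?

One bar of 7/8 = 28 thirty-second notes.
Working in thirty-second notes: sixteenth note = 2; dotted eighth note = 6; quarter note = 8; dotted quarter = 12; dotted quarter note = 12; dotted sixteenth note = 3; quarter = 8.
Adding: 2 + 6 + 8 + 12 + 12 + 3 + 8 = 51.
51 ÷ 28 = 1 complete bar with 23 thirty-second notes remaining.

23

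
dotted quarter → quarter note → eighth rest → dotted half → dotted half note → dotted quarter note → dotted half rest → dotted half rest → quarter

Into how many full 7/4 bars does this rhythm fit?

2

One bar of 7/4 = 14 eighth notes.
Working in eighth notes: dotted quarter = 3; quarter note = 2; eighth rest = 1; dotted half = 6; dotted half note = 6; dotted quarter note = 3; dotted half rest = 6; dotted half rest = 6; quarter = 2.
Total: 3 + 2 + 1 + 6 + 6 + 3 + 6 + 6 + 2 = 35.
35 ÷ 14 = 2 complete bars with 7 left over.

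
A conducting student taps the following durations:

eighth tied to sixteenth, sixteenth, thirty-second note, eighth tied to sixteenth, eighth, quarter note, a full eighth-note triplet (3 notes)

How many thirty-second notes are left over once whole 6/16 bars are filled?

One bar of 6/16 = 12 thirty-second notes.
In thirty-second notes: eighth tied to sixteenth (eighth + sixteenth) = 6; sixteenth = 2; thirty-second note = 1; eighth tied to sixteenth (eighth + sixteenth) = 6; eighth = 4; quarter note = 8; a full eighth-note triplet (3 notes) (three triplet eighths span one quarter) = 8.
Altogether 6 + 2 + 1 + 6 + 4 + 8 + 8 = 35.
35 ÷ 12 = 2 complete bars with 11 thirty-second notes remaining.

11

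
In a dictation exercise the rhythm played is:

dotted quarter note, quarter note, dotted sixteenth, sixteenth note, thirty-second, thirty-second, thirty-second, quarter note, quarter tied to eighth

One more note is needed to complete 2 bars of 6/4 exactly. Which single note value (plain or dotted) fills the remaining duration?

2 bars of 6/4 = 96 thirty-second notes.
Convert each value to thirty-second notes: dotted quarter note = 12; quarter note = 8; dotted sixteenth = 3; sixteenth note = 2; thirty-second = 1; thirty-second = 1; thirty-second = 1; quarter note = 8; quarter tied to eighth (quarter + eighth) = 12.
Altogether 12 + 8 + 3 + 2 + 1 + 1 + 1 + 8 + 12 = 48.
Remaining: 96 − 48 = 48 thirty-second notes, which is a dotted whole note.

dotted whole note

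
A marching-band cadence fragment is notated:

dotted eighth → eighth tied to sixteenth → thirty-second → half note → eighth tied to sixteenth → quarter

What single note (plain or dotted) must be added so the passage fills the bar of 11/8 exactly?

The bar of 11/8 = 44 thirty-second notes.
In thirty-second notes: dotted eighth = 6; eighth tied to sixteenth (eighth + sixteenth) = 6; thirty-second = 1; half note = 16; eighth tied to sixteenth (eighth + sixteenth) = 6; quarter = 8.
Adding: 6 + 6 + 1 + 16 + 6 + 8 = 43.
Remaining: 44 − 43 = 1 thirty-second note, which is a thirty-second note.

thirty-second note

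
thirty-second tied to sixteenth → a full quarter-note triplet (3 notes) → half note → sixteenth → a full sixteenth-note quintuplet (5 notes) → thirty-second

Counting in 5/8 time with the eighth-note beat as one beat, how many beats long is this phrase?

One eighth-note beat = 4 thirty-second notes.
Each duration in thirty-second notes: thirty-second tied to sixteenth (thirty-second + sixteenth) = 3; a full quarter-note triplet (3 notes) (three triplet quarters span one half) = 16; half note = 16; sixteenth = 2; a full sixteenth-note quintuplet (5 notes) (five quintuplet sixteenths span one quarter) = 8; thirty-second = 1.
Total: 3 + 16 + 16 + 2 + 8 + 1 = 46.
46 ÷ 4 = 11.5 beats.

11.5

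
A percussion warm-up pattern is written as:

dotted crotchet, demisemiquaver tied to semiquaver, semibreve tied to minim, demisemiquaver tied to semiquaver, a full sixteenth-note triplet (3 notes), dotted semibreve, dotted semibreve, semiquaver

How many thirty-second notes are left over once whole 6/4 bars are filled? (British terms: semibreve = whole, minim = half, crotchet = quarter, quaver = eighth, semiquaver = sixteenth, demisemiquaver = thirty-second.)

One bar of 6/4 = 48 thirty-second notes.
Working in thirty-second notes: dotted crotchet = 12; demisemiquaver tied to semiquaver (demisemiquaver + semiquaver) = 3; semibreve tied to minim (semibreve + minim) = 48; demisemiquaver tied to semiquaver (demisemiquaver + semiquaver) = 3; a full sixteenth-note triplet (3 notes) (three triplet sixteenths span one eighth) = 4; dotted semibreve = 48; dotted semibreve = 48; semiquaver = 2.
Adding: 12 + 3 + 48 + 3 + 4 + 48 + 48 + 2 = 168.
168 ÷ 48 = 3 complete bars with 24 thirty-second notes remaining.

24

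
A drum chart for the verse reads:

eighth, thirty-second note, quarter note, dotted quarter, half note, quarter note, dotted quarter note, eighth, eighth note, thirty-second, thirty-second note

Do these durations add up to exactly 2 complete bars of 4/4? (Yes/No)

No

One bar of 4/4 = 32 thirty-second notes, so 2 bars = 64.
Express everything in thirty-second notes: eighth = 4; thirty-second note = 1; quarter note = 8; dotted quarter = 12; half note = 16; quarter note = 8; dotted quarter note = 12; eighth = 4; eighth note = 4; thirty-second = 1; thirty-second note = 1.
Altogether 4 + 1 + 8 + 12 + 16 + 8 + 12 + 4 + 4 + 1 + 1 = 71.
71 exceeds 64, so the answer is No.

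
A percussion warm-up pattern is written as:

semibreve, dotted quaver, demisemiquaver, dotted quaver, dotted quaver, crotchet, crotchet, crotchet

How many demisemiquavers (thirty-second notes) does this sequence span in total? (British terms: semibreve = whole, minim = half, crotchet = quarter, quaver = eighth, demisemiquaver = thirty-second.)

75

Express everything in thirty-second notes: semibreve = 32; dotted quaver = 6; demisemiquaver = 1; dotted quaver = 6; dotted quaver = 6; crotchet = 8; crotchet = 8; crotchet = 8.
Altogether 32 + 6 + 1 + 6 + 6 + 8 + 8 + 8 = 75 thirty-second notes.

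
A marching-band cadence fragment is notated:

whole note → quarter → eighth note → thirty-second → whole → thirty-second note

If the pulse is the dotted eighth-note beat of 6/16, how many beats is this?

One dotted eighth-note beat = 6 thirty-second notes.
In thirty-second notes: whole note = 32; quarter = 8; eighth note = 4; thirty-second = 1; whole = 32; thirty-second note = 1.
Adding: 32 + 8 + 4 + 1 + 32 + 1 = 78.
78 ÷ 6 = 13 beats.

13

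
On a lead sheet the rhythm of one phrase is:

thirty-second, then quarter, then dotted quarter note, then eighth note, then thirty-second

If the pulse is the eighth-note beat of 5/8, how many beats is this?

One eighth-note beat = 4 thirty-second notes.
Express everything in thirty-second notes: thirty-second = 1; quarter = 8; dotted quarter note = 12; eighth note = 4; thirty-second = 1.
Total: 1 + 8 + 12 + 4 + 1 = 26.
26 ÷ 4 = 6.5 beats.

6.5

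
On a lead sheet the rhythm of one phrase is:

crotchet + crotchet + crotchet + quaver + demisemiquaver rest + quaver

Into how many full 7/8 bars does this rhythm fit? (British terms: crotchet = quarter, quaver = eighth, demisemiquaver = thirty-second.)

1

One bar of 7/8 = 28 thirty-second notes.
Each duration in thirty-second notes: crotchet = 8; crotchet = 8; crotchet = 8; quaver = 4; demisemiquaver rest = 1; quaver = 4.
Adding: 8 + 8 + 8 + 4 + 1 + 4 = 33.
33 ÷ 28 = 1 complete bar with 5 left over.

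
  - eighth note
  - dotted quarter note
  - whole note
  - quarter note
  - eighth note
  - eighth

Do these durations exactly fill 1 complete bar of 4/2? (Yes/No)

Yes

One bar of 4/2 = 16 eighth notes.
Convert each value to eighth notes: eighth note = 1; dotted quarter note = 3; whole note = 8; quarter note = 2; eighth note = 1; eighth = 1.
Altogether 1 + 3 + 8 + 2 + 1 + 1 = 16.
16 equals 16, so the answer is Yes.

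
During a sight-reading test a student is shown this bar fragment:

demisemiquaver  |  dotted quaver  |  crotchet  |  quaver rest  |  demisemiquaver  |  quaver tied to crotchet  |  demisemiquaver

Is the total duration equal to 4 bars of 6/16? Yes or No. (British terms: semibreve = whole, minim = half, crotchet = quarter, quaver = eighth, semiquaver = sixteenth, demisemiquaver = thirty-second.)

One bar of 6/16 = 12 thirty-second notes, so 4 bars = 48.
Express everything in thirty-second notes: demisemiquaver = 1; dotted quaver = 6; crotchet = 8; quaver rest = 4; demisemiquaver = 1; quaver tied to crotchet (quaver + crotchet) = 12; demisemiquaver = 1.
Altogether 1 + 6 + 8 + 4 + 1 + 12 + 1 = 33.
33 falls short of 48, so the answer is No.

No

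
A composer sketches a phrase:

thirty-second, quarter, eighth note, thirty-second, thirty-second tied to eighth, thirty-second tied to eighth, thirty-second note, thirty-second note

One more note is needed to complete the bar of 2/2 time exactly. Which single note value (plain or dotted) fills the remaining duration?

The bar of 2/2 = 32 thirty-second notes.
In thirty-second notes: thirty-second = 1; quarter = 8; eighth note = 4; thirty-second = 1; thirty-second tied to eighth (thirty-second + eighth) = 5; thirty-second tied to eighth (thirty-second + eighth) = 5; thirty-second note = 1; thirty-second note = 1.
Altogether 1 + 8 + 4 + 1 + 5 + 5 + 1 + 1 = 26.
Remaining: 32 − 26 = 6 thirty-second notes, which is a dotted eighth note.

dotted eighth note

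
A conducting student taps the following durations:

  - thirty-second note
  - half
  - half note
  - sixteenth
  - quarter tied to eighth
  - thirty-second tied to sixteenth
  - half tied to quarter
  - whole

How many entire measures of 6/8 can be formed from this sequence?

4

One bar of 6/8 = 24 thirty-second notes.
Working in thirty-second notes: thirty-second note = 1; half = 16; half note = 16; sixteenth = 2; quarter tied to eighth (quarter + eighth) = 12; thirty-second tied to sixteenth (thirty-second + sixteenth) = 3; half tied to quarter (half + quarter) = 24; whole = 32.
Adding: 1 + 16 + 16 + 2 + 12 + 3 + 24 + 32 = 106.
106 ÷ 24 = 4 complete bars with 10 left over.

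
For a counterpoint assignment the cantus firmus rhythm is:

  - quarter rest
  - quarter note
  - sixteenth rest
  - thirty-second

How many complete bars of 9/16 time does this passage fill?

1

One bar of 9/16 = 18 thirty-second notes.
Each duration in thirty-second notes: quarter rest = 8; quarter note = 8; sixteenth rest = 2; thirty-second = 1.
Altogether 8 + 8 + 2 + 1 = 19.
19 ÷ 18 = 1 complete bar with 1 left over.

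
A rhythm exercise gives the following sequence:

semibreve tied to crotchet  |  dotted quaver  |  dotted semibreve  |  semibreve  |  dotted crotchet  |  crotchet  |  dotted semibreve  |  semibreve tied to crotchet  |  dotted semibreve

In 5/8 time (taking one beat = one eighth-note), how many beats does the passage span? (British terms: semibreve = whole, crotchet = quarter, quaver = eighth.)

One eighth-note beat = 2 sixteenth notes.
Each duration in sixteenth notes: semibreve tied to crotchet (semibreve + crotchet) = 20; dotted quaver = 3; dotted semibreve = 24; semibreve = 16; dotted crotchet = 6; crotchet = 4; dotted semibreve = 24; semibreve tied to crotchet (semibreve + crotchet) = 20; dotted semibreve = 24.
Sum: 20 + 3 + 24 + 16 + 6 + 4 + 24 + 20 + 24 = 141.
141 ÷ 2 = 70.5 beats.

70.5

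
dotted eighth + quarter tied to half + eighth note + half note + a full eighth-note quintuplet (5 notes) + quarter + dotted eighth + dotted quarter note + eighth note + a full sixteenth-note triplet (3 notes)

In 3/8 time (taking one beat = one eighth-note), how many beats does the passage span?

25

One eighth-note beat = 2 sixteenth notes.
Convert each value to sixteenth notes: dotted eighth = 3; quarter tied to half (quarter + half) = 12; eighth note = 2; half note = 8; a full eighth-note quintuplet (5 notes) (five quintuplet eighths span one half) = 8; quarter = 4; dotted eighth = 3; dotted quarter note = 6; eighth note = 2; a full sixteenth-note triplet (3 notes) (three triplet sixteenths span one eighth) = 2.
Altogether 3 + 12 + 2 + 8 + 8 + 4 + 3 + 6 + 2 + 2 = 50.
50 ÷ 2 = 25 beats.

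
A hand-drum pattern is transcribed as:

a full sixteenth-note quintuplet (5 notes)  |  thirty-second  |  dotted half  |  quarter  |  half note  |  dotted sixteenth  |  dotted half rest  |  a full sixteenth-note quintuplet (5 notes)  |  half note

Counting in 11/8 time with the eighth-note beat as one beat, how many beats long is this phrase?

27

One eighth-note beat = 4 thirty-second notes.
Express everything in thirty-second notes: a full sixteenth-note quintuplet (5 notes) (five quintuplet sixteenths span one quarter) = 8; thirty-second = 1; dotted half = 24; quarter = 8; half note = 16; dotted sixteenth = 3; dotted half rest = 24; a full sixteenth-note quintuplet (5 notes) (five quintuplet sixteenths span one quarter) = 8; half note = 16.
Total: 8 + 1 + 24 + 8 + 16 + 3 + 24 + 8 + 16 = 108.
108 ÷ 4 = 27 beats.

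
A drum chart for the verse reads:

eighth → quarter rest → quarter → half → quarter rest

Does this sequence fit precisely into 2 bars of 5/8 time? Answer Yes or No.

One bar of 5/8 = 5 eighth notes, so 2 bars = 10.
Working in eighth notes: eighth = 1; quarter rest = 2; quarter = 2; half = 4; quarter rest = 2.
Sum: 1 + 2 + 2 + 4 + 2 = 11.
11 exceeds 10, so the answer is No.

No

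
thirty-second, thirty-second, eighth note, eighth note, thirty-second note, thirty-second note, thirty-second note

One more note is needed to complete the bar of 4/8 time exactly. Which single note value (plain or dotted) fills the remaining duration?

dotted sixteenth note

The bar of 4/8 = 16 thirty-second notes.
Working in thirty-second notes: thirty-second = 1; thirty-second = 1; eighth note = 4; eighth note = 4; thirty-second note = 1; thirty-second note = 1; thirty-second note = 1.
Adding: 1 + 1 + 4 + 4 + 1 + 1 + 1 = 13.
Remaining: 16 − 13 = 3 thirty-second notes, which is a dotted sixteenth note.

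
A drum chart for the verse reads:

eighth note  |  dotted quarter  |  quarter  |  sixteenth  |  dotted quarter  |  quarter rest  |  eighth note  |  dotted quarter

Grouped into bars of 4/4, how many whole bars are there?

One bar of 4/4 = 16 sixteenth notes.
Each duration in sixteenth notes: eighth note = 2; dotted quarter = 6; quarter = 4; sixteenth = 1; dotted quarter = 6; quarter rest = 4; eighth note = 2; dotted quarter = 6.
Adding: 2 + 6 + 4 + 1 + 6 + 4 + 2 + 6 = 31.
31 ÷ 16 = 1 complete bar with 15 left over.

1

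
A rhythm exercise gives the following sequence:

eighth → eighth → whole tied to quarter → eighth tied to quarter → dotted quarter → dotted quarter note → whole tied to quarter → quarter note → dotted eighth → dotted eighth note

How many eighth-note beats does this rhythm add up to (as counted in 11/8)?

36

One eighth-note beat = 2 sixteenth notes.
In sixteenth notes: eighth = 2; eighth = 2; whole tied to quarter (whole + quarter) = 20; eighth tied to quarter (eighth + quarter) = 6; dotted quarter = 6; dotted quarter note = 6; whole tied to quarter (whole + quarter) = 20; quarter note = 4; dotted eighth = 3; dotted eighth note = 3.
Adding: 2 + 2 + 20 + 6 + 6 + 6 + 20 + 4 + 3 + 3 = 72.
72 ÷ 2 = 36 beats.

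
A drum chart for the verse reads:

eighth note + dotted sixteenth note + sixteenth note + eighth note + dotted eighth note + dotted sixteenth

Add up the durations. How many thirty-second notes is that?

Working in thirty-second notes: eighth note = 4; dotted sixteenth note = 3; sixteenth note = 2; eighth note = 4; dotted eighth note = 6; dotted sixteenth = 3.
Altogether 4 + 3 + 2 + 4 + 6 + 3 = 22 thirty-second notes.

22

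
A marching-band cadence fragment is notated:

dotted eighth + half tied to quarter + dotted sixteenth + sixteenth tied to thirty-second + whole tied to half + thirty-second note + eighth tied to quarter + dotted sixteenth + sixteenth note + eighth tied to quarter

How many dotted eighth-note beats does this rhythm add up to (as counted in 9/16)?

One dotted eighth-note beat = 6 thirty-second notes.
Working in thirty-second notes: dotted eighth = 6; half tied to quarter (half + quarter) = 24; dotted sixteenth = 3; sixteenth tied to thirty-second (sixteenth + thirty-second) = 3; whole tied to half (whole + half) = 48; thirty-second note = 1; eighth tied to quarter (eighth + quarter) = 12; dotted sixteenth = 3; sixteenth note = 2; eighth tied to quarter (eighth + quarter) = 12.
Adding: 6 + 24 + 3 + 3 + 48 + 1 + 12 + 3 + 2 + 12 = 114.
114 ÷ 6 = 19 beats.

19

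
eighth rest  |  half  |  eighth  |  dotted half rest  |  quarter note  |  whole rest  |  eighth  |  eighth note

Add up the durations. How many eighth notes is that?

Express everything in eighth notes: eighth rest = 1; half = 4; eighth = 1; dotted half rest = 6; quarter note = 2; whole rest = 8; eighth = 1; eighth note = 1.
Total: 1 + 4 + 1 + 6 + 2 + 8 + 1 + 1 = 24 eighth notes.

24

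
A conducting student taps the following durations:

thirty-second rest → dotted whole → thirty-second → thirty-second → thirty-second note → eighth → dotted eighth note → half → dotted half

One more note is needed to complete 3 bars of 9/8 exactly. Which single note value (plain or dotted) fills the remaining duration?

dotted eighth note

3 bars of 9/8 = 108 thirty-second notes.
Each duration in thirty-second notes: thirty-second rest = 1; dotted whole = 48; thirty-second = 1; thirty-second = 1; thirty-second note = 1; eighth = 4; dotted eighth note = 6; half = 16; dotted half = 24.
Sum: 1 + 48 + 1 + 1 + 1 + 4 + 6 + 16 + 24 = 102.
Remaining: 108 − 102 = 6 thirty-second notes, which is a dotted eighth note.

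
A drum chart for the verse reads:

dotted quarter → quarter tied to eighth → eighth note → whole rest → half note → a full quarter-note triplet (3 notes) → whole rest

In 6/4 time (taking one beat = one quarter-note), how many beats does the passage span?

15.5

One quarter-note beat = 2 eighth notes.
Each duration in eighth notes: dotted quarter = 3; quarter tied to eighth (quarter + eighth) = 3; eighth note = 1; whole rest = 8; half note = 4; a full quarter-note triplet (3 notes) (three triplet quarters span one half) = 4; whole rest = 8.
Altogether 3 + 3 + 1 + 8 + 4 + 4 + 8 = 31.
31 ÷ 2 = 15.5 beats.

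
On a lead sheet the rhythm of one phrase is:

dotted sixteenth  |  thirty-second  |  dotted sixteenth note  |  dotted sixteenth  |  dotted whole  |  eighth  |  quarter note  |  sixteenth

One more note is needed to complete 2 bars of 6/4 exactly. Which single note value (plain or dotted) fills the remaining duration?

dotted half note

2 bars of 6/4 = 96 thirty-second notes.
Each duration in thirty-second notes: dotted sixteenth = 3; thirty-second = 1; dotted sixteenth note = 3; dotted sixteenth = 3; dotted whole = 48; eighth = 4; quarter note = 8; sixteenth = 2.
Total: 3 + 1 + 3 + 3 + 48 + 4 + 8 + 2 = 72.
Remaining: 96 − 72 = 24 thirty-second notes, which is a dotted half note.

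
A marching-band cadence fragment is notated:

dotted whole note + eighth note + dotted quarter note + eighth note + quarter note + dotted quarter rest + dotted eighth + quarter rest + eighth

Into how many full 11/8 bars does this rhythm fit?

One bar of 11/8 = 22 sixteenth notes.
Convert each value to sixteenth notes: dotted whole note = 24; eighth note = 2; dotted quarter note = 6; eighth note = 2; quarter note = 4; dotted quarter rest = 6; dotted eighth = 3; quarter rest = 4; eighth = 2.
Sum: 24 + 2 + 6 + 2 + 4 + 6 + 3 + 4 + 2 = 53.
53 ÷ 22 = 2 complete bars with 9 left over.

2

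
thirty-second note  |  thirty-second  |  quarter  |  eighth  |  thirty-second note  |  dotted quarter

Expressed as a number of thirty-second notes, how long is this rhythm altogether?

Express everything in thirty-second notes: thirty-second note = 1; thirty-second = 1; quarter = 8; eighth = 4; thirty-second note = 1; dotted quarter = 12.
Adding: 1 + 1 + 8 + 4 + 1 + 12 = 27 thirty-second notes.

27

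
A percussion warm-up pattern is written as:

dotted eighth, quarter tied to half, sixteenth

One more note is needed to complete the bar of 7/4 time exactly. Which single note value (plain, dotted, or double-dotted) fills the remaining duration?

The bar of 7/4 = 28 sixteenth notes.
Working in sixteenth notes: dotted eighth = 3; quarter tied to half (quarter + half) = 12; sixteenth = 1.
Sum: 3 + 12 + 1 = 16.
Remaining: 28 − 16 = 12 sixteenth notes, which is a dotted half note.

dotted half note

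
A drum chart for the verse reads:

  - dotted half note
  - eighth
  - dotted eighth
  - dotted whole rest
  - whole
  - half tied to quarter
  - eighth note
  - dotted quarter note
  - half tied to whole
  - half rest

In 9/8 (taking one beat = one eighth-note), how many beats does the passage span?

One eighth-note beat = 2 sixteenth notes.
In sixteenth notes: dotted half note = 12; eighth = 2; dotted eighth = 3; dotted whole rest = 24; whole = 16; half tied to quarter (half + quarter) = 12; eighth note = 2; dotted quarter note = 6; half tied to whole (half + whole) = 24; half rest = 8.
Altogether 12 + 2 + 3 + 24 + 16 + 12 + 2 + 6 + 24 + 8 = 109.
109 ÷ 2 = 54.5 beats.

54.5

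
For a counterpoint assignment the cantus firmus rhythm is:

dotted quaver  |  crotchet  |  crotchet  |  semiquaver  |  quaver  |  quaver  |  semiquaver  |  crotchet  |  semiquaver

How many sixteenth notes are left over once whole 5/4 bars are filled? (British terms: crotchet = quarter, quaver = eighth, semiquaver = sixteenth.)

One bar of 5/4 = 20 sixteenth notes.
Convert each value to sixteenth notes: dotted quaver = 3; crotchet = 4; crotchet = 4; semiquaver = 1; quaver = 2; quaver = 2; semiquaver = 1; crotchet = 4; semiquaver = 1.
Adding: 3 + 4 + 4 + 1 + 2 + 2 + 1 + 4 + 1 = 22.
22 ÷ 20 = 1 complete bar with 2 sixteenth notes remaining.

2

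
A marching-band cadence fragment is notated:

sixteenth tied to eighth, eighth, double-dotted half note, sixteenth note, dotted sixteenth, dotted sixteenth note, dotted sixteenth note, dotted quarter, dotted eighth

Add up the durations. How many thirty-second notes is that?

67

Convert each value to thirty-second notes: sixteenth tied to eighth (sixteenth + eighth) = 6; eighth = 4; double-dotted half note = 28; sixteenth note = 2; dotted sixteenth = 3; dotted sixteenth note = 3; dotted sixteenth note = 3; dotted quarter = 12; dotted eighth = 6.
Adding: 6 + 4 + 28 + 2 + 3 + 3 + 3 + 12 + 6 = 67 thirty-second notes.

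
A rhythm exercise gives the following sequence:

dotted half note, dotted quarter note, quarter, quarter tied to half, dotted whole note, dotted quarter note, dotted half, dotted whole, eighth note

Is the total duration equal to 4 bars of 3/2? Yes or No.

One bar of 3/2 = 12 eighth notes, so 4 bars = 48.
Working in eighth notes: dotted half note = 6; dotted quarter note = 3; quarter = 2; quarter tied to half (quarter + half) = 6; dotted whole note = 12; dotted quarter note = 3; dotted half = 6; dotted whole = 12; eighth note = 1.
Total: 6 + 3 + 2 + 6 + 12 + 3 + 6 + 12 + 1 = 51.
51 exceeds 48, so the answer is No.

No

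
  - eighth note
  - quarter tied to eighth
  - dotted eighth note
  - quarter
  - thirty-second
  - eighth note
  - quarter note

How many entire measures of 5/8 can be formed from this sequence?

One bar of 5/8 = 20 thirty-second notes.
Express everything in thirty-second notes: eighth note = 4; quarter tied to eighth (quarter + eighth) = 12; dotted eighth note = 6; quarter = 8; thirty-second = 1; eighth note = 4; quarter note = 8.
Sum: 4 + 12 + 6 + 8 + 1 + 4 + 8 = 43.
43 ÷ 20 = 2 complete bars with 3 left over.

2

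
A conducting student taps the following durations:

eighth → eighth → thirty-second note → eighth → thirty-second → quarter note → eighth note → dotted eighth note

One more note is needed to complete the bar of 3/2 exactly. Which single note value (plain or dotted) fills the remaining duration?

half note

The bar of 3/2 = 48 thirty-second notes.
Express everything in thirty-second notes: eighth = 4; eighth = 4; thirty-second note = 1; eighth = 4; thirty-second = 1; quarter note = 8; eighth note = 4; dotted eighth note = 6.
Adding: 4 + 4 + 1 + 4 + 1 + 8 + 4 + 6 = 32.
Remaining: 48 − 32 = 16 thirty-second notes, which is a half note.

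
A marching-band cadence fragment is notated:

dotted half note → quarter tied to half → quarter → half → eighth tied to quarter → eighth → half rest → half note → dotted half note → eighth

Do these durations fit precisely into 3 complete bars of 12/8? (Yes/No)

No

One bar of 12/8 = 12 eighth notes, so 3 bars = 36.
In eighth notes: dotted half note = 6; quarter tied to half (quarter + half) = 6; quarter = 2; half = 4; eighth tied to quarter (eighth + quarter) = 3; eighth = 1; half rest = 4; half note = 4; dotted half note = 6; eighth = 1.
Total: 6 + 6 + 2 + 4 + 3 + 1 + 4 + 4 + 6 + 1 = 37.
37 exceeds 36, so the answer is No.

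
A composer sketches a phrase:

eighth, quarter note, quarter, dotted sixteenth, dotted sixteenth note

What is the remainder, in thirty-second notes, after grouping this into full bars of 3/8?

2

One bar of 3/8 = 12 thirty-second notes.
In thirty-second notes: eighth = 4; quarter note = 8; quarter = 8; dotted sixteenth = 3; dotted sixteenth note = 3.
Adding: 4 + 8 + 8 + 3 + 3 = 26.
26 ÷ 12 = 2 complete bars with 2 thirty-second notes remaining.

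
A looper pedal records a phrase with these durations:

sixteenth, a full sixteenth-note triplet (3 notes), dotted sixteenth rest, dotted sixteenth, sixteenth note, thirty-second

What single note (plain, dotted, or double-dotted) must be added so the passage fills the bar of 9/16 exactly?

The bar of 9/16 = 18 thirty-second notes.
Convert each value to thirty-second notes: sixteenth = 2; a full sixteenth-note triplet (3 notes) (three triplet sixteenths span one eighth) = 4; dotted sixteenth rest = 3; dotted sixteenth = 3; sixteenth note = 2; thirty-second = 1.
Adding: 2 + 4 + 3 + 3 + 2 + 1 = 15.
Remaining: 18 − 15 = 3 thirty-second notes, which is a dotted sixteenth note.

dotted sixteenth note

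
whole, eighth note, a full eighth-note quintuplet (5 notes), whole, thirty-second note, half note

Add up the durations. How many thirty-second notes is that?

Express everything in thirty-second notes: whole = 32; eighth note = 4; a full eighth-note quintuplet (5 notes) (five quintuplet eighths span one half) = 16; whole = 32; thirty-second note = 1; half note = 16.
Adding: 32 + 4 + 16 + 32 + 1 + 16 = 101 thirty-second notes.

101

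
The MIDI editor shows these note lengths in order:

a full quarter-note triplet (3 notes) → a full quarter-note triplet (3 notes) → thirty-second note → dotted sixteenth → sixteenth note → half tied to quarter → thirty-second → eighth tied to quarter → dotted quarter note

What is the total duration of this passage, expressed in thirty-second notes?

Each duration in thirty-second notes: a full quarter-note triplet (3 notes) (three triplet quarters span one half) = 16; a full quarter-note triplet (3 notes) (three triplet quarters span one half) = 16; thirty-second note = 1; dotted sixteenth = 3; sixteenth note = 2; half tied to quarter (half + quarter) = 24; thirty-second = 1; eighth tied to quarter (eighth + quarter) = 12; dotted quarter note = 12.
Adding: 16 + 16 + 1 + 3 + 2 + 24 + 1 + 12 + 12 = 87 thirty-second notes.

87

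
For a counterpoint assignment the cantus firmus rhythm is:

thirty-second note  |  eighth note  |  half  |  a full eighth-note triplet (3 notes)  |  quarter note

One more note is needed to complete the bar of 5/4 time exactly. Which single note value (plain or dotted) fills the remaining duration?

dotted sixteenth note

The bar of 5/4 = 40 thirty-second notes.
Each duration in thirty-second notes: thirty-second note = 1; eighth note = 4; half = 16; a full eighth-note triplet (3 notes) (three triplet eighths span one quarter) = 8; quarter note = 8.
Adding: 1 + 4 + 16 + 8 + 8 = 37.
Remaining: 40 − 37 = 3 thirty-second notes, which is a dotted sixteenth note.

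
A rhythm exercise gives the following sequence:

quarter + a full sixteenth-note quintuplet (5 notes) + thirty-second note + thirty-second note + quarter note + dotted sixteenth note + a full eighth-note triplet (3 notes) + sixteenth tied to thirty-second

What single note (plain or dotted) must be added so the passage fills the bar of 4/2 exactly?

dotted half note

The bar of 4/2 = 64 thirty-second notes.
Express everything in thirty-second notes: quarter = 8; a full sixteenth-note quintuplet (5 notes) (five quintuplet sixteenths span one quarter) = 8; thirty-second note = 1; thirty-second note = 1; quarter note = 8; dotted sixteenth note = 3; a full eighth-note triplet (3 notes) (three triplet eighths span one quarter) = 8; sixteenth tied to thirty-second (sixteenth + thirty-second) = 3.
Altogether 8 + 8 + 1 + 1 + 8 + 3 + 8 + 3 = 40.
Remaining: 64 − 40 = 24 thirty-second notes, which is a dotted half note.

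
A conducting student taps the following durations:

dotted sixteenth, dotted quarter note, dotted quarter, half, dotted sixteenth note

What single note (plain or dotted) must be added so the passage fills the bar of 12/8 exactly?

sixteenth note

The bar of 12/8 = 48 thirty-second notes.
Express everything in thirty-second notes: dotted sixteenth = 3; dotted quarter note = 12; dotted quarter = 12; half = 16; dotted sixteenth note = 3.
Total: 3 + 12 + 12 + 16 + 3 = 46.
Remaining: 48 − 46 = 2 thirty-second notes, which is a sixteenth note.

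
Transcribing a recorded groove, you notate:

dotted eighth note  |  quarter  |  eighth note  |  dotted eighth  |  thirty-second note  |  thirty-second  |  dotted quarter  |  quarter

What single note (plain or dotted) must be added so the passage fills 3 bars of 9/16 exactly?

3 bars of 9/16 = 54 thirty-second notes.
In thirty-second notes: dotted eighth note = 6; quarter = 8; eighth note = 4; dotted eighth = 6; thirty-second note = 1; thirty-second = 1; dotted quarter = 12; quarter = 8.
Altogether 6 + 8 + 4 + 6 + 1 + 1 + 12 + 8 = 46.
Remaining: 54 − 46 = 8 thirty-second notes, which is a quarter note.

quarter note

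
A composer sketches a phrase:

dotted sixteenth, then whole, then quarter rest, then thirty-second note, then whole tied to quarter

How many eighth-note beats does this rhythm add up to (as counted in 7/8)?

One eighth-note beat = 4 thirty-second notes.
Express everything in thirty-second notes: dotted sixteenth = 3; whole = 32; quarter rest = 8; thirty-second note = 1; whole tied to quarter (whole + quarter) = 40.
Sum: 3 + 32 + 8 + 1 + 40 = 84.
84 ÷ 4 = 21 beats.

21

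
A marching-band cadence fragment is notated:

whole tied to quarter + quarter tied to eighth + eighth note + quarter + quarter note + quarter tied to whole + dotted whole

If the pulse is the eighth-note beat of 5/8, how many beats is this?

40

One eighth-note beat = 2 sixteenth notes.
In sixteenth notes: whole tied to quarter (whole + quarter) = 20; quarter tied to eighth (quarter + eighth) = 6; eighth note = 2; quarter = 4; quarter note = 4; quarter tied to whole (quarter + whole) = 20; dotted whole = 24.
Adding: 20 + 6 + 2 + 4 + 4 + 20 + 24 = 80.
80 ÷ 2 = 40 beats.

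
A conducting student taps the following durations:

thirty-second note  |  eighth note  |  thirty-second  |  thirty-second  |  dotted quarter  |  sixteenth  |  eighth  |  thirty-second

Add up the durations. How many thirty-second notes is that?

Convert each value to thirty-second notes: thirty-second note = 1; eighth note = 4; thirty-second = 1; thirty-second = 1; dotted quarter = 12; sixteenth = 2; eighth = 4; thirty-second = 1.
Total: 1 + 4 + 1 + 1 + 12 + 2 + 4 + 1 = 26 thirty-second notes.

26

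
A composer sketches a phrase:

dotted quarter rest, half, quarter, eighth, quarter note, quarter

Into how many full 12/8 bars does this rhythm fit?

1

One bar of 12/8 = 12 eighth notes.
Convert each value to eighth notes: dotted quarter rest = 3; half = 4; quarter = 2; eighth = 1; quarter note = 2; quarter = 2.
Sum: 3 + 4 + 2 + 1 + 2 + 2 = 14.
14 ÷ 12 = 1 complete bar with 2 left over.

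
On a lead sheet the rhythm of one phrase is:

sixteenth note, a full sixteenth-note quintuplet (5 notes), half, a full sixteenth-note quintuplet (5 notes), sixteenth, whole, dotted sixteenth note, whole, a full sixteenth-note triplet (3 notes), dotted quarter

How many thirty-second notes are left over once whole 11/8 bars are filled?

One bar of 11/8 = 44 thirty-second notes.
Each duration in thirty-second notes: sixteenth note = 2; a full sixteenth-note quintuplet (5 notes) (five quintuplet sixteenths span one quarter) = 8; half = 16; a full sixteenth-note quintuplet (5 notes) (five quintuplet sixteenths span one quarter) = 8; sixteenth = 2; whole = 32; dotted sixteenth note = 3; whole = 32; a full sixteenth-note triplet (3 notes) (three triplet sixteenths span one eighth) = 4; dotted quarter = 12.
Altogether 2 + 8 + 16 + 8 + 2 + 32 + 3 + 32 + 4 + 12 = 119.
119 ÷ 44 = 2 complete bars with 31 thirty-second notes remaining.

31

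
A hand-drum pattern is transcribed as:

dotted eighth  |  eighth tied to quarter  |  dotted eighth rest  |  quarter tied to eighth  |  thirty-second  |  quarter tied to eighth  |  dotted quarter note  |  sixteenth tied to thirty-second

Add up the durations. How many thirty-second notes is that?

Working in thirty-second notes: dotted eighth = 6; eighth tied to quarter (eighth + quarter) = 12; dotted eighth rest = 6; quarter tied to eighth (quarter + eighth) = 12; thirty-second = 1; quarter tied to eighth (quarter + eighth) = 12; dotted quarter note = 12; sixteenth tied to thirty-second (sixteenth + thirty-second) = 3.
Total: 6 + 12 + 6 + 12 + 1 + 12 + 12 + 3 = 64 thirty-second notes.

64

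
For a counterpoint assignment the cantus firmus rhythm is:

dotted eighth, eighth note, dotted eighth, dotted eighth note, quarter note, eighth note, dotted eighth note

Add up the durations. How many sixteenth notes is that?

20

Working in sixteenth notes: dotted eighth = 3; eighth note = 2; dotted eighth = 3; dotted eighth note = 3; quarter note = 4; eighth note = 2; dotted eighth note = 3.
Altogether 3 + 2 + 3 + 3 + 4 + 2 + 3 = 20 sixteenth notes.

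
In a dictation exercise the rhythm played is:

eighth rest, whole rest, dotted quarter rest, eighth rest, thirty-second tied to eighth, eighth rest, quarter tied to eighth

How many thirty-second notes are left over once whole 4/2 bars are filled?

One bar of 4/2 = 64 thirty-second notes.
In thirty-second notes: eighth rest = 4; whole rest = 32; dotted quarter rest = 12; eighth rest = 4; thirty-second tied to eighth (thirty-second + eighth) = 5; eighth rest = 4; quarter tied to eighth (quarter + eighth) = 12.
Adding: 4 + 32 + 12 + 4 + 5 + 4 + 12 = 73.
73 ÷ 64 = 1 complete bar with 9 thirty-second notes remaining.

9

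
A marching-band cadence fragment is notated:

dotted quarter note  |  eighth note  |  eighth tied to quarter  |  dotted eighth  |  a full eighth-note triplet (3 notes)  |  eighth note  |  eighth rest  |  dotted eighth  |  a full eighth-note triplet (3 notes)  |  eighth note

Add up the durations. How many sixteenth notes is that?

In sixteenth notes: dotted quarter note = 6; eighth note = 2; eighth tied to quarter (eighth + quarter) = 6; dotted eighth = 3; a full eighth-note triplet (3 notes) (three triplet eighths span one quarter) = 4; eighth note = 2; eighth rest = 2; dotted eighth = 3; a full eighth-note triplet (3 notes) (three triplet eighths span one quarter) = 4; eighth note = 2.
Adding: 6 + 2 + 6 + 3 + 4 + 2 + 2 + 3 + 4 + 2 = 34 sixteenth notes.

34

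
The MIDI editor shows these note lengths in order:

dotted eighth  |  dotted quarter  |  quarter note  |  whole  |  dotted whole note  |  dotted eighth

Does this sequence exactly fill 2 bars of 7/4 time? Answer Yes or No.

One bar of 7/4 = 28 sixteenth notes, so 2 bars = 56.
Working in sixteenth notes: dotted eighth = 3; dotted quarter = 6; quarter note = 4; whole = 16; dotted whole note = 24; dotted eighth = 3.
Adding: 3 + 6 + 4 + 16 + 24 + 3 = 56.
56 equals 56, so the answer is Yes.

Yes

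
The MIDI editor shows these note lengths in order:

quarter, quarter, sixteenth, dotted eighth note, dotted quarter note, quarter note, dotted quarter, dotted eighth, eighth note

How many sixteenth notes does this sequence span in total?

Convert each value to sixteenth notes: quarter = 4; quarter = 4; sixteenth = 1; dotted eighth note = 3; dotted quarter note = 6; quarter note = 4; dotted quarter = 6; dotted eighth = 3; eighth note = 2.
Adding: 4 + 4 + 1 + 3 + 6 + 4 + 6 + 3 + 2 = 33 sixteenth notes.

33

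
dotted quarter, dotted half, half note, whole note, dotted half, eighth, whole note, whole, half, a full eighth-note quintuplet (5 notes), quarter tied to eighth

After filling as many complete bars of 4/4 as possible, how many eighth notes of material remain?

7

One bar of 4/4 = 8 eighth notes.
Express everything in eighth notes: dotted quarter = 3; dotted half = 6; half note = 4; whole note = 8; dotted half = 6; eighth = 1; whole note = 8; whole = 8; half = 4; a full eighth-note quintuplet (5 notes) (five quintuplet eighths span one half) = 4; quarter tied to eighth (quarter + eighth) = 3.
Total: 3 + 6 + 4 + 8 + 6 + 1 + 8 + 8 + 4 + 4 + 3 = 55.
55 ÷ 8 = 6 complete bars with 7 eighth notes remaining.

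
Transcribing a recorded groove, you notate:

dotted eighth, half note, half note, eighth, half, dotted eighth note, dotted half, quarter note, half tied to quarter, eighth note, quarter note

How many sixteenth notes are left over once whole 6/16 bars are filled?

One bar of 6/16 = 6 sixteenth notes.
Each duration in sixteenth notes: dotted eighth = 3; half note = 8; half note = 8; eighth = 2; half = 8; dotted eighth note = 3; dotted half = 12; quarter note = 4; half tied to quarter (half + quarter) = 12; eighth note = 2; quarter note = 4.
Altogether 3 + 8 + 8 + 2 + 8 + 3 + 12 + 4 + 12 + 2 + 4 = 66.
66 ÷ 6 = 11 complete bars with 0 sixteenth notes remaining.

0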